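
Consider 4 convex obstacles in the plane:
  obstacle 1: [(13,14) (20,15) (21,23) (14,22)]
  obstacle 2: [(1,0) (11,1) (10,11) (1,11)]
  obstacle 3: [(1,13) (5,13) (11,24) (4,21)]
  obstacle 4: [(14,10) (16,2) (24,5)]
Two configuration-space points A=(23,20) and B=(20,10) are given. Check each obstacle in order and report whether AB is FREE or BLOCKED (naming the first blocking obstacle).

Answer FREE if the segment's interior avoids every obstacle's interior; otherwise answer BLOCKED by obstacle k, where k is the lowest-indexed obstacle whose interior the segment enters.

FREE

Obstacle 1 [(13,14) (20,15) (21,23) (14,22)]:
  edge (13,14)–(20,15): clear
  edge (20,15)–(21,23): clear
  edge (21,23)–(14,22): clear
  edge (14,22)–(13,14): clear
  midpoint (43/2,15) outside
  → clear
Obstacle 2 [(1,0) (11,1) (10,11) (1,11)]:
  edge (1,0)–(11,1): clear
  edge (11,1)–(10,11): clear
  edge (10,11)–(1,11): clear
  edge (1,11)–(1,0): clear
  midpoint (43/2,15) outside
  → clear
Obstacle 3 [(1,13) (5,13) (11,24) (4,21)]:
  edge (1,13)–(5,13): clear
  edge (5,13)–(11,24): clear
  edge (11,24)–(4,21): clear
  edge (4,21)–(1,13): clear
  midpoint (43/2,15) outside
  → clear
Obstacle 4 [(14,10) (16,2) (24,5)]:
  edge (14,10)–(16,2): clear
  edge (16,2)–(24,5): clear
  edge (24,5)–(14,10): clear
  midpoint (43/2,15) outside
  → clear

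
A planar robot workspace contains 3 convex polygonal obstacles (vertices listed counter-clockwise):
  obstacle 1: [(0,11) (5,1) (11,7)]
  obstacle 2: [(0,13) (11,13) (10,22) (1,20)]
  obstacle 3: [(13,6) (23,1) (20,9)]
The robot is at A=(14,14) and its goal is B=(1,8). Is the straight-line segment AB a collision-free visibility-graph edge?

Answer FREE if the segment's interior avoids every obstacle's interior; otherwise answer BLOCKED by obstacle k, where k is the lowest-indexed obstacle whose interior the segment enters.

Obstacle 1 [(0,11) (5,1) (11,7)]:
  edge (0,11)–(5,1): crosses AB
  edge (5,1)–(11,7): clear
  edge (11,7)–(0,11): crosses AB
  → BLOCKED
Obstacle 2 [(0,13) (11,13) (10,22) (1,20)]:
  edge (0,13)–(11,13): clear
  edge (11,13)–(10,22): clear
  edge (10,22)–(1,20): clear
  edge (1,20)–(0,13): clear
  midpoint (15/2,11) outside
  → clear
Obstacle 3 [(13,6) (23,1) (20,9)]:
  edge (13,6)–(23,1): clear
  edge (23,1)–(20,9): clear
  edge (20,9)–(13,6): clear
  midpoint (15/2,11) outside
  → clear

BLOCKED by obstacle 1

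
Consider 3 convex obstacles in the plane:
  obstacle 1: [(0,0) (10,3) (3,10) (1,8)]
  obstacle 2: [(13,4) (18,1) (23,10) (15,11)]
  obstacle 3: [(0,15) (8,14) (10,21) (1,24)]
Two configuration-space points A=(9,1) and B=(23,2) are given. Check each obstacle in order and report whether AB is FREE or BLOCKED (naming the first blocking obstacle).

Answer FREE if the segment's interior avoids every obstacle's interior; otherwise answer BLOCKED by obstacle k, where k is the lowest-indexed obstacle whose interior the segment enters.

Obstacle 1 [(0,0) (10,3) (3,10) (1,8)]:
  edge (0,0)–(10,3): clear
  edge (10,3)–(3,10): clear
  edge (3,10)–(1,8): clear
  edge (1,8)–(0,0): clear
  midpoint (16,3/2) outside
  → clear
Obstacle 2 [(13,4) (18,1) (23,10) (15,11)]:
  edge (13,4)–(18,1): crosses AB
  edge (18,1)–(23,10): crosses AB
  edge (23,10)–(15,11): clear
  edge (15,11)–(13,4): clear
  → BLOCKED
Obstacle 3 [(0,15) (8,14) (10,21) (1,24)]:
  edge (0,15)–(8,14): clear
  edge (8,14)–(10,21): clear
  edge (10,21)–(1,24): clear
  edge (1,24)–(0,15): clear
  midpoint (16,3/2) outside
  → clear

BLOCKED by obstacle 2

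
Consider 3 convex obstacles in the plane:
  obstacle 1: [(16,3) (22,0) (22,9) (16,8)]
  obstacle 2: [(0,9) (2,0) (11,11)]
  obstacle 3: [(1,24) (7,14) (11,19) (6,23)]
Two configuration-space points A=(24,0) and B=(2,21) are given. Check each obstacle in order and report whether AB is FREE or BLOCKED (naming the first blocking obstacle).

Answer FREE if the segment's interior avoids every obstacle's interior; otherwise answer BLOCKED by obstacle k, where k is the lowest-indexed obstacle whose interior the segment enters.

Obstacle 1 [(16,3) (22,0) (22,9) (16,8)]:
  edge (16,3)–(22,0): clear
  edge (22,0)–(22,9): crosses AB
  edge (22,9)–(16,8): clear
  edge (16,8)–(16,3): crosses AB
  → BLOCKED
Obstacle 2 [(0,9) (2,0) (11,11)]:
  edge (0,9)–(2,0): clear
  edge (2,0)–(11,11): clear
  edge (11,11)–(0,9): clear
  midpoint (13,21/2) outside
  → clear
Obstacle 3 [(1,24) (7,14) (11,19) (6,23)]:
  edge (1,24)–(7,14): crosses AB
  edge (7,14)–(11,19): crosses AB
  edge (11,19)–(6,23): clear
  edge (6,23)–(1,24): clear
  → BLOCKED

BLOCKED by obstacle 1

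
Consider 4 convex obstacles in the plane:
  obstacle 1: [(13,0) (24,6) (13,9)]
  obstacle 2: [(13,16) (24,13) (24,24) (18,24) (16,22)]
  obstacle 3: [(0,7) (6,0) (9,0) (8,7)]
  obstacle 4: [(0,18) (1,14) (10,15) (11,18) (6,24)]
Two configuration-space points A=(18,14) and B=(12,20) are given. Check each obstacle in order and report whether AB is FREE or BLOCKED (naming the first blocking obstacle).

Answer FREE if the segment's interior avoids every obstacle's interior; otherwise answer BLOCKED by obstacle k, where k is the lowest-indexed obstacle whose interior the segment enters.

BLOCKED by obstacle 2

Obstacle 1 [(13,0) (24,6) (13,9)]:
  edge (13,0)–(24,6): clear
  edge (24,6)–(13,9): clear
  edge (13,9)–(13,0): clear
  midpoint (15,17) outside
  → clear
Obstacle 2 [(13,16) (24,13) (24,24) (18,24) (16,22)]:
  edge (13,16)–(24,13): crosses AB
  edge (24,13)–(24,24): clear
  edge (24,24)–(18,24): clear
  edge (18,24)–(16,22): clear
  edge (16,22)–(13,16): crosses AB
  → BLOCKED
Obstacle 3 [(0,7) (6,0) (9,0) (8,7)]:
  edge (0,7)–(6,0): clear
  edge (6,0)–(9,0): clear
  edge (9,0)–(8,7): clear
  edge (8,7)–(0,7): clear
  midpoint (15,17) outside
  → clear
Obstacle 4 [(0,18) (1,14) (10,15) (11,18) (6,24)]:
  edge (0,18)–(1,14): clear
  edge (1,14)–(10,15): clear
  edge (10,15)–(11,18): clear
  edge (11,18)–(6,24): clear
  edge (6,24)–(0,18): clear
  midpoint (15,17) outside
  → clear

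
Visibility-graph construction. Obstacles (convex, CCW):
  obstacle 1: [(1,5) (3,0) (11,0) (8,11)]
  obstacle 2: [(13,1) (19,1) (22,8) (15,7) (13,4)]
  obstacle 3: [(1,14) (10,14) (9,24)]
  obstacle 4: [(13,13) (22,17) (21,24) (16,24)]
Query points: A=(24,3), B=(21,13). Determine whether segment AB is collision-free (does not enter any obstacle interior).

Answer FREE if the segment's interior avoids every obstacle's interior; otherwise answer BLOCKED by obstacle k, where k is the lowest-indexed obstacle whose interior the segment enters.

Obstacle 1 [(1,5) (3,0) (11,0) (8,11)]:
  edge (1,5)–(3,0): clear
  edge (3,0)–(11,0): clear
  edge (11,0)–(8,11): clear
  edge (8,11)–(1,5): clear
  midpoint (45/2,8) outside
  → clear
Obstacle 2 [(13,1) (19,1) (22,8) (15,7) (13,4)]:
  edge (13,1)–(19,1): clear
  edge (19,1)–(22,8): clear
  edge (22,8)–(15,7): clear
  edge (15,7)–(13,4): clear
  edge (13,4)–(13,1): clear
  midpoint (45/2,8) outside
  → clear
Obstacle 3 [(1,14) (10,14) (9,24)]:
  edge (1,14)–(10,14): clear
  edge (10,14)–(9,24): clear
  edge (9,24)–(1,14): clear
  midpoint (45/2,8) outside
  → clear
Obstacle 4 [(13,13) (22,17) (21,24) (16,24)]:
  edge (13,13)–(22,17): clear
  edge (22,17)–(21,24): clear
  edge (21,24)–(16,24): clear
  edge (16,24)–(13,13): clear
  midpoint (45/2,8) outside
  → clear

FREE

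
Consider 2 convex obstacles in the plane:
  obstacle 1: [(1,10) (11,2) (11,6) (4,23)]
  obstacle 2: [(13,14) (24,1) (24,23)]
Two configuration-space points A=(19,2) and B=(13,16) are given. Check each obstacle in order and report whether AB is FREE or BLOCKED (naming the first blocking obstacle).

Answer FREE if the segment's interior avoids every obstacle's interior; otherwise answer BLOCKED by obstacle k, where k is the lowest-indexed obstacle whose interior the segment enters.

Obstacle 1 [(1,10) (11,2) (11,6) (4,23)]:
  edge (1,10)–(11,2): clear
  edge (11,2)–(11,6): clear
  edge (11,6)–(4,23): clear
  edge (4,23)–(1,10): clear
  midpoint (16,9) outside
  → clear
Obstacle 2 [(13,14) (24,1) (24,23)]:
  edge (13,14)–(24,1): crosses AB
  edge (24,1)–(24,23): clear
  edge (24,23)–(13,14): crosses AB
  → BLOCKED

BLOCKED by obstacle 2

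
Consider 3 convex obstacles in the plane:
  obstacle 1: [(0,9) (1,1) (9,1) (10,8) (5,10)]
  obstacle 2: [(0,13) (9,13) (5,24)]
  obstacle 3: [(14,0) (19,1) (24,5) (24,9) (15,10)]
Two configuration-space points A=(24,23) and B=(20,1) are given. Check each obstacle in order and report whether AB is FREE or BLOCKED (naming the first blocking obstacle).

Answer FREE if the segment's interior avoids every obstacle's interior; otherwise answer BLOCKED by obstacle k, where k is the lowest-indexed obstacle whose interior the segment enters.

Obstacle 1 [(0,9) (1,1) (9,1) (10,8) (5,10)]:
  edge (0,9)–(1,1): clear
  edge (1,1)–(9,1): clear
  edge (9,1)–(10,8): clear
  edge (10,8)–(5,10): clear
  edge (5,10)–(0,9): clear
  midpoint (22,12) outside
  → clear
Obstacle 2 [(0,13) (9,13) (5,24)]:
  edge (0,13)–(9,13): clear
  edge (9,13)–(5,24): clear
  edge (5,24)–(0,13): clear
  midpoint (22,12) outside
  → clear
Obstacle 3 [(14,0) (19,1) (24,5) (24,9) (15,10)]:
  edge (14,0)–(19,1): clear
  edge (19,1)–(24,5): crosses AB
  edge (24,5)–(24,9): clear
  edge (24,9)–(15,10): crosses AB
  edge (15,10)–(14,0): clear
  → BLOCKED

BLOCKED by obstacle 3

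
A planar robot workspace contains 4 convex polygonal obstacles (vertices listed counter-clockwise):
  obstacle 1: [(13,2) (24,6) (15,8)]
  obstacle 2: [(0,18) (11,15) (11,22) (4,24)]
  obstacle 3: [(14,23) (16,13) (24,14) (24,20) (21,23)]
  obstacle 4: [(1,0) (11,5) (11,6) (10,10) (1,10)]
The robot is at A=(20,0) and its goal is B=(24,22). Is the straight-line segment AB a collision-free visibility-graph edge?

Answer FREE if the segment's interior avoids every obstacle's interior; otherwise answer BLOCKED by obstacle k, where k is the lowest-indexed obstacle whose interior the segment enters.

Obstacle 1 [(13,2) (24,6) (15,8)]:
  edge (13,2)–(24,6): crosses AB
  edge (24,6)–(15,8): crosses AB
  edge (15,8)–(13,2): clear
  → BLOCKED
Obstacle 2 [(0,18) (11,15) (11,22) (4,24)]:
  edge (0,18)–(11,15): clear
  edge (11,15)–(11,22): clear
  edge (11,22)–(4,24): clear
  edge (4,24)–(0,18): clear
  midpoint (22,11) outside
  → clear
Obstacle 3 [(14,23) (16,13) (24,14) (24,20) (21,23)]:
  edge (14,23)–(16,13): clear
  edge (16,13)–(24,14): crosses AB
  edge (24,14)–(24,20): clear
  edge (24,20)–(21,23): crosses AB
  edge (21,23)–(14,23): clear
  → BLOCKED
Obstacle 4 [(1,0) (11,5) (11,6) (10,10) (1,10)]:
  edge (1,0)–(11,5): clear
  edge (11,5)–(11,6): clear
  edge (11,6)–(10,10): clear
  edge (10,10)–(1,10): clear
  edge (1,10)–(1,0): clear
  midpoint (22,11) outside
  → clear

BLOCKED by obstacle 1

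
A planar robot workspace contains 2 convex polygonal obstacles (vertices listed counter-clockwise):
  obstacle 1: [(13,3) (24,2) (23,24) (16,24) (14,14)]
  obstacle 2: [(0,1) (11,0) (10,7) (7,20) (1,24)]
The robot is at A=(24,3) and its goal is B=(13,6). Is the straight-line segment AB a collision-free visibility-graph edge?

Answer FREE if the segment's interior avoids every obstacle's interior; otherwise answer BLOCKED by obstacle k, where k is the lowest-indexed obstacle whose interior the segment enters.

BLOCKED by obstacle 1

Obstacle 1 [(13,3) (24,2) (23,24) (16,24) (14,14)]:
  edge (13,3)–(24,2): clear
  edge (24,2)–(23,24): crosses AB
  edge (23,24)–(16,24): clear
  edge (16,24)–(14,14): clear
  edge (14,14)–(13,3): crosses AB
  → BLOCKED
Obstacle 2 [(0,1) (11,0) (10,7) (7,20) (1,24)]:
  edge (0,1)–(11,0): clear
  edge (11,0)–(10,7): clear
  edge (10,7)–(7,20): clear
  edge (7,20)–(1,24): clear
  edge (1,24)–(0,1): clear
  midpoint (37/2,9/2) outside
  → clear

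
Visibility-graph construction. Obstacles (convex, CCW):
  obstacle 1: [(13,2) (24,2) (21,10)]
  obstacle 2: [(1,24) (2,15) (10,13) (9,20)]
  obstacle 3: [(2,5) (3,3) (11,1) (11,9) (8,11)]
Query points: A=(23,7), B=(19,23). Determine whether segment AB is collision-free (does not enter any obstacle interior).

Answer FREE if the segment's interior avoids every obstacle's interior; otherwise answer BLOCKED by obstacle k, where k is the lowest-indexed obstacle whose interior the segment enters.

Obstacle 1 [(13,2) (24,2) (21,10)]:
  edge (13,2)–(24,2): clear
  edge (24,2)–(21,10): clear
  edge (21,10)–(13,2): clear
  midpoint (21,15) outside
  → clear
Obstacle 2 [(1,24) (2,15) (10,13) (9,20)]:
  edge (1,24)–(2,15): clear
  edge (2,15)–(10,13): clear
  edge (10,13)–(9,20): clear
  edge (9,20)–(1,24): clear
  midpoint (21,15) outside
  → clear
Obstacle 3 [(2,5) (3,3) (11,1) (11,9) (8,11)]:
  edge (2,5)–(3,3): clear
  edge (3,3)–(11,1): clear
  edge (11,1)–(11,9): clear
  edge (11,9)–(8,11): clear
  edge (8,11)–(2,5): clear
  midpoint (21,15) outside
  → clear

FREE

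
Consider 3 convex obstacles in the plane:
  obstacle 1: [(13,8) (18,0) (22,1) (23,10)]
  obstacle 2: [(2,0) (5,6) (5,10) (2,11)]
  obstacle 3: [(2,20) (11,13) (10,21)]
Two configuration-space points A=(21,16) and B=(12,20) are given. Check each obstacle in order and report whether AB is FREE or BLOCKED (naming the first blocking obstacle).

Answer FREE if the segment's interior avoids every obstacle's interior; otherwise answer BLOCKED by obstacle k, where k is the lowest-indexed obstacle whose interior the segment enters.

FREE

Obstacle 1 [(13,8) (18,0) (22,1) (23,10)]:
  edge (13,8)–(18,0): clear
  edge (18,0)–(22,1): clear
  edge (22,1)–(23,10): clear
  edge (23,10)–(13,8): clear
  midpoint (33/2,18) outside
  → clear
Obstacle 2 [(2,0) (5,6) (5,10) (2,11)]:
  edge (2,0)–(5,6): clear
  edge (5,6)–(5,10): clear
  edge (5,10)–(2,11): clear
  edge (2,11)–(2,0): clear
  midpoint (33/2,18) outside
  → clear
Obstacle 3 [(2,20) (11,13) (10,21)]:
  edge (2,20)–(11,13): clear
  edge (11,13)–(10,21): clear
  edge (10,21)–(2,20): clear
  midpoint (33/2,18) outside
  → clear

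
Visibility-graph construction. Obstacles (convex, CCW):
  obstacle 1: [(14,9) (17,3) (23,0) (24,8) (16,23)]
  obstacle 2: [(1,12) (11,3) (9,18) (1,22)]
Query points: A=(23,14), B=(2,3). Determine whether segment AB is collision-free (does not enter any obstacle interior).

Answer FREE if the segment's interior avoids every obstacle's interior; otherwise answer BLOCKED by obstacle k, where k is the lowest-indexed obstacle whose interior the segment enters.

Obstacle 1 [(14,9) (17,3) (23,0) (24,8) (16,23)]:
  edge (14,9)–(17,3): clear
  edge (17,3)–(23,0): clear
  edge (23,0)–(24,8): clear
  edge (24,8)–(16,23): crosses AB
  edge (16,23)–(14,9): crosses AB
  → BLOCKED
Obstacle 2 [(1,12) (11,3) (9,18) (1,22)]:
  edge (1,12)–(11,3): crosses AB
  edge (11,3)–(9,18): crosses AB
  edge (9,18)–(1,22): clear
  edge (1,22)–(1,12): clear
  → BLOCKED

BLOCKED by obstacle 1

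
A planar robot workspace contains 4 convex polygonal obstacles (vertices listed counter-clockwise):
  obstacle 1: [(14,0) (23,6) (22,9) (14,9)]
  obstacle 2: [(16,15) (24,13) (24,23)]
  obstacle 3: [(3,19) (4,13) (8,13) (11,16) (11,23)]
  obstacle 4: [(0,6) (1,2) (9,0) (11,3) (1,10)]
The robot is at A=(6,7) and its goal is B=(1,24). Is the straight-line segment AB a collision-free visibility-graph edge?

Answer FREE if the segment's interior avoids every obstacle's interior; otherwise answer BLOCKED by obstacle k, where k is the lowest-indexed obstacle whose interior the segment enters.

BLOCKED by obstacle 3

Obstacle 1 [(14,0) (23,6) (22,9) (14,9)]:
  edge (14,0)–(23,6): clear
  edge (23,6)–(22,9): clear
  edge (22,9)–(14,9): clear
  edge (14,9)–(14,0): clear
  midpoint (7/2,31/2) outside
  → clear
Obstacle 2 [(16,15) (24,13) (24,23)]:
  edge (16,15)–(24,13): clear
  edge (24,13)–(24,23): clear
  edge (24,23)–(16,15): clear
  midpoint (7/2,31/2) outside
  → clear
Obstacle 3 [(3,19) (4,13) (8,13) (11,16) (11,23)]:
  edge (3,19)–(4,13): crosses AB
  edge (4,13)–(8,13): crosses AB
  edge (8,13)–(11,16): clear
  edge (11,16)–(11,23): clear
  edge (11,23)–(3,19): clear
  → BLOCKED
Obstacle 4 [(0,6) (1,2) (9,0) (11,3) (1,10)]:
  edge (0,6)–(1,2): clear
  edge (1,2)–(9,0): clear
  edge (9,0)–(11,3): clear
  edge (11,3)–(1,10): clear
  edge (1,10)–(0,6): clear
  midpoint (7/2,31/2) outside
  → clear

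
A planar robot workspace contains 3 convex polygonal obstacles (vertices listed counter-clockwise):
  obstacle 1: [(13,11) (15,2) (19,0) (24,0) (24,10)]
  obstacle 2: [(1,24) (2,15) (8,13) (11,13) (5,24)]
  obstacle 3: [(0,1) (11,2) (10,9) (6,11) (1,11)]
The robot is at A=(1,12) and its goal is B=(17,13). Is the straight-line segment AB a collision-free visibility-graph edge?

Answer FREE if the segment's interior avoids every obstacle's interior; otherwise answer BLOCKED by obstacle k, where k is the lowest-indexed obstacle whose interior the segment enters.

Obstacle 1 [(13,11) (15,2) (19,0) (24,0) (24,10)]:
  edge (13,11)–(15,2): clear
  edge (15,2)–(19,0): clear
  edge (19,0)–(24,0): clear
  edge (24,0)–(24,10): clear
  edge (24,10)–(13,11): clear
  midpoint (9,25/2) outside
  → clear
Obstacle 2 [(1,24) (2,15) (8,13) (11,13) (5,24)]:
  edge (1,24)–(2,15): clear
  edge (2,15)–(8,13): clear
  edge (8,13)–(11,13): clear
  edge (11,13)–(5,24): clear
  edge (5,24)–(1,24): clear
  midpoint (9,25/2) outside
  → clear
Obstacle 3 [(0,1) (11,2) (10,9) (6,11) (1,11)]:
  edge (0,1)–(11,2): clear
  edge (11,2)–(10,9): clear
  edge (10,9)–(6,11): clear
  edge (6,11)–(1,11): clear
  edge (1,11)–(0,1): clear
  midpoint (9,25/2) outside
  → clear

FREE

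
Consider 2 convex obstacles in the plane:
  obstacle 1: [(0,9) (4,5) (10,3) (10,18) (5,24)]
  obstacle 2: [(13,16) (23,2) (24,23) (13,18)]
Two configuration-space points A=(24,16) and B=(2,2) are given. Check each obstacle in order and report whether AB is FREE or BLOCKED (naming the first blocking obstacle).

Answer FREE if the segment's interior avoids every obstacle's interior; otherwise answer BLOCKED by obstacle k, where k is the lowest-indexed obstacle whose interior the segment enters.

BLOCKED by obstacle 1

Obstacle 1 [(0,9) (4,5) (10,3) (10,18) (5,24)]:
  edge (0,9)–(4,5): clear
  edge (4,5)–(10,3): crosses AB
  edge (10,3)–(10,18): crosses AB
  edge (10,18)–(5,24): clear
  edge (5,24)–(0,9): clear
  → BLOCKED
Obstacle 2 [(13,16) (23,2) (24,23) (13,18)]:
  edge (13,16)–(23,2): crosses AB
  edge (23,2)–(24,23): crosses AB
  edge (24,23)–(13,18): clear
  edge (13,18)–(13,16): clear
  → BLOCKED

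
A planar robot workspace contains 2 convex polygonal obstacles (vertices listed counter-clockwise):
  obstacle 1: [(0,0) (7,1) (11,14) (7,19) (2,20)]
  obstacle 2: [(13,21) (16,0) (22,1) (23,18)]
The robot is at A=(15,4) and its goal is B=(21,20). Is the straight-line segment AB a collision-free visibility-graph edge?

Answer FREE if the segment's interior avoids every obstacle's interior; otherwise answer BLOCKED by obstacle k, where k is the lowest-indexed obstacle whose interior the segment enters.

Obstacle 1 [(0,0) (7,1) (11,14) (7,19) (2,20)]:
  edge (0,0)–(7,1): clear
  edge (7,1)–(11,14): clear
  edge (11,14)–(7,19): clear
  edge (7,19)–(2,20): clear
  edge (2,20)–(0,0): clear
  midpoint (18,12) outside
  → clear
Obstacle 2 [(13,21) (16,0) (22,1) (23,18)]:
  edge (13,21)–(16,0): crosses AB
  edge (16,0)–(22,1): clear
  edge (22,1)–(23,18): clear
  edge (23,18)–(13,21): crosses AB
  → BLOCKED

BLOCKED by obstacle 2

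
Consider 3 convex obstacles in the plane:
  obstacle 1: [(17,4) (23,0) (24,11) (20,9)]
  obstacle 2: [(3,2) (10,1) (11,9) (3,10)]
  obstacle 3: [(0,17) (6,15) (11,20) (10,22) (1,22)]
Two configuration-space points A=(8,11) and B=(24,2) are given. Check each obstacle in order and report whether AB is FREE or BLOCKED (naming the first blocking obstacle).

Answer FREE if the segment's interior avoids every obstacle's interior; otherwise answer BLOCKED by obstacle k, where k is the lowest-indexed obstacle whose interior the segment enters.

BLOCKED by obstacle 1

Obstacle 1 [(17,4) (23,0) (24,11) (20,9)]:
  edge (17,4)–(23,0): clear
  edge (23,0)–(24,11): crosses AB
  edge (24,11)–(20,9): clear
  edge (20,9)–(17,4): crosses AB
  → BLOCKED
Obstacle 2 [(3,2) (10,1) (11,9) (3,10)]:
  edge (3,2)–(10,1): clear
  edge (10,1)–(11,9): clear
  edge (11,9)–(3,10): clear
  edge (3,10)–(3,2): clear
  midpoint (16,13/2) outside
  → clear
Obstacle 3 [(0,17) (6,15) (11,20) (10,22) (1,22)]:
  edge (0,17)–(6,15): clear
  edge (6,15)–(11,20): clear
  edge (11,20)–(10,22): clear
  edge (10,22)–(1,22): clear
  edge (1,22)–(0,17): clear
  midpoint (16,13/2) outside
  → clear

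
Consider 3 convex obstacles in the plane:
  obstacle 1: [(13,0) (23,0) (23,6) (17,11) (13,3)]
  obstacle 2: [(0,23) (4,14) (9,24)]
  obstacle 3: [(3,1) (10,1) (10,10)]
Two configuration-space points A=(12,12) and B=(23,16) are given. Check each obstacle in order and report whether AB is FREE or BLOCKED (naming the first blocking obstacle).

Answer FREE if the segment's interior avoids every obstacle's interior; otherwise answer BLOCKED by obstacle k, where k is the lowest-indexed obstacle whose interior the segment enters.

FREE

Obstacle 1 [(13,0) (23,0) (23,6) (17,11) (13,3)]:
  edge (13,0)–(23,0): clear
  edge (23,0)–(23,6): clear
  edge (23,6)–(17,11): clear
  edge (17,11)–(13,3): clear
  edge (13,3)–(13,0): clear
  midpoint (35/2,14) outside
  → clear
Obstacle 2 [(0,23) (4,14) (9,24)]:
  edge (0,23)–(4,14): clear
  edge (4,14)–(9,24): clear
  edge (9,24)–(0,23): clear
  midpoint (35/2,14) outside
  → clear
Obstacle 3 [(3,1) (10,1) (10,10)]:
  edge (3,1)–(10,1): clear
  edge (10,1)–(10,10): clear
  edge (10,10)–(3,1): clear
  midpoint (35/2,14) outside
  → clear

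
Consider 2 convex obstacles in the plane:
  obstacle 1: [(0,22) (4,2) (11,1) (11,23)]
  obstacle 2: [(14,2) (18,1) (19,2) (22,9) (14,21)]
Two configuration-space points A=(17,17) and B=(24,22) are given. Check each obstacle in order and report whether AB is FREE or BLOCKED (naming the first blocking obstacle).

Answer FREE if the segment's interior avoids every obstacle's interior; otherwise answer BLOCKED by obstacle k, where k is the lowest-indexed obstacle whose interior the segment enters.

FREE

Obstacle 1 [(0,22) (4,2) (11,1) (11,23)]:
  edge (0,22)–(4,2): clear
  edge (4,2)–(11,1): clear
  edge (11,1)–(11,23): clear
  edge (11,23)–(0,22): clear
  midpoint (41/2,39/2) outside
  → clear
Obstacle 2 [(14,2) (18,1) (19,2) (22,9) (14,21)]:
  edge (14,2)–(18,1): clear
  edge (18,1)–(19,2): clear
  edge (19,2)–(22,9): clear
  edge (22,9)–(14,21): clear
  edge (14,21)–(14,2): clear
  midpoint (41/2,39/2) outside
  → clear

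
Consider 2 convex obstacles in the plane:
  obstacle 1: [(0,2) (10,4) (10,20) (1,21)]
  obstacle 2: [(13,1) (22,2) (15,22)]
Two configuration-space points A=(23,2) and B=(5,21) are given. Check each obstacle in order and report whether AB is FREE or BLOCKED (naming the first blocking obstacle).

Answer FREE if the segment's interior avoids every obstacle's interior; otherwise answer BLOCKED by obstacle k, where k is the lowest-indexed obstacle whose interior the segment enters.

Obstacle 1 [(0,2) (10,4) (10,20) (1,21)]:
  edge (0,2)–(10,4): clear
  edge (10,4)–(10,20): crosses AB
  edge (10,20)–(1,21): crosses AB
  edge (1,21)–(0,2): clear
  → BLOCKED
Obstacle 2 [(13,1) (22,2) (15,22)]:
  edge (13,1)–(22,2): clear
  edge (22,2)–(15,22): crosses AB
  edge (15,22)–(13,1): crosses AB
  → BLOCKED

BLOCKED by obstacle 1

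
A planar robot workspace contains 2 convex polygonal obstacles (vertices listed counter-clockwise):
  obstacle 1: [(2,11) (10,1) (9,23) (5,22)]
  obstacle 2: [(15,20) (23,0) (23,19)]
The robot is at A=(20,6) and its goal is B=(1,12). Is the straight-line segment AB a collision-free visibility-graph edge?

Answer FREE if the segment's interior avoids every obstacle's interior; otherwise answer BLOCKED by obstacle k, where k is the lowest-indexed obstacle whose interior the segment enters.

BLOCKED by obstacle 1

Obstacle 1 [(2,11) (10,1) (9,23) (5,22)]:
  edge (2,11)–(10,1): clear
  edge (10,1)–(9,23): crosses AB
  edge (9,23)–(5,22): clear
  edge (5,22)–(2,11): crosses AB
  → BLOCKED
Obstacle 2 [(15,20) (23,0) (23,19)]:
  edge (15,20)–(23,0): clear
  edge (23,0)–(23,19): clear
  edge (23,19)–(15,20): clear
  midpoint (21/2,9) outside
  → clear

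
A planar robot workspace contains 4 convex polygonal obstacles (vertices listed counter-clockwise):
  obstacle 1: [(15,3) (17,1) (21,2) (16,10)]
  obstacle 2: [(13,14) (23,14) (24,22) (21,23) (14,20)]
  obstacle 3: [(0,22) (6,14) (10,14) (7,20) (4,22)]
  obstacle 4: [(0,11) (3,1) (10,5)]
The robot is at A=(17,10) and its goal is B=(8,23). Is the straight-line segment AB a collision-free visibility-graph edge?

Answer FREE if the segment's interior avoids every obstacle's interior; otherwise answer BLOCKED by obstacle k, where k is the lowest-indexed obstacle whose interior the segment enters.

Obstacle 1 [(15,3) (17,1) (21,2) (16,10)]:
  edge (15,3)–(17,1): clear
  edge (17,1)–(21,2): clear
  edge (21,2)–(16,10): clear
  edge (16,10)–(15,3): clear
  midpoint (25/2,33/2) outside
  → clear
Obstacle 2 [(13,14) (23,14) (24,22) (21,23) (14,20)]:
  edge (13,14)–(23,14): crosses AB
  edge (23,14)–(24,22): clear
  edge (24,22)–(21,23): clear
  edge (21,23)–(14,20): clear
  edge (14,20)–(13,14): crosses AB
  → BLOCKED
Obstacle 3 [(0,22) (6,14) (10,14) (7,20) (4,22)]:
  edge (0,22)–(6,14): clear
  edge (6,14)–(10,14): clear
  edge (10,14)–(7,20): clear
  edge (7,20)–(4,22): clear
  edge (4,22)–(0,22): clear
  midpoint (25/2,33/2) outside
  → clear
Obstacle 4 [(0,11) (3,1) (10,5)]:
  edge (0,11)–(3,1): clear
  edge (3,1)–(10,5): clear
  edge (10,5)–(0,11): clear
  midpoint (25/2,33/2) outside
  → clear

BLOCKED by obstacle 2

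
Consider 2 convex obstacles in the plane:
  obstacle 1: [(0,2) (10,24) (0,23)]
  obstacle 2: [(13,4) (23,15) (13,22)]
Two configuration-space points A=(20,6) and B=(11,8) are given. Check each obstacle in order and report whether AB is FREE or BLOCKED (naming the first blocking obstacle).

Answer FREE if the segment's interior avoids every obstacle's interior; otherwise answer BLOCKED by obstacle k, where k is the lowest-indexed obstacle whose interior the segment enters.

BLOCKED by obstacle 2

Obstacle 1 [(0,2) (10,24) (0,23)]:
  edge (0,2)–(10,24): clear
  edge (10,24)–(0,23): clear
  edge (0,23)–(0,2): clear
  midpoint (31/2,7) outside
  → clear
Obstacle 2 [(13,4) (23,15) (13,22)]:
  edge (13,4)–(23,15): crosses AB
  edge (23,15)–(13,22): clear
  edge (13,22)–(13,4): crosses AB
  → BLOCKED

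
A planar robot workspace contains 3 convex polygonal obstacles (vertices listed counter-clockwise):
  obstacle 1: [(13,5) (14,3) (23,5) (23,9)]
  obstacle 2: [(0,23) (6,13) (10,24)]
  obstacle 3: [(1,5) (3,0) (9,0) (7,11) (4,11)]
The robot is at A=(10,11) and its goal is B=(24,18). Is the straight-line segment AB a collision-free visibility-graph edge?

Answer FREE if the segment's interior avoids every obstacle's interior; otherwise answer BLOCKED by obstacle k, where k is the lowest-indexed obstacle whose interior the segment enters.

FREE

Obstacle 1 [(13,5) (14,3) (23,5) (23,9)]:
  edge (13,5)–(14,3): clear
  edge (14,3)–(23,5): clear
  edge (23,5)–(23,9): clear
  edge (23,9)–(13,5): clear
  midpoint (17,29/2) outside
  → clear
Obstacle 2 [(0,23) (6,13) (10,24)]:
  edge (0,23)–(6,13): clear
  edge (6,13)–(10,24): clear
  edge (10,24)–(0,23): clear
  midpoint (17,29/2) outside
  → clear
Obstacle 3 [(1,5) (3,0) (9,0) (7,11) (4,11)]:
  edge (1,5)–(3,0): clear
  edge (3,0)–(9,0): clear
  edge (9,0)–(7,11): clear
  edge (7,11)–(4,11): clear
  edge (4,11)–(1,5): clear
  midpoint (17,29/2) outside
  → clear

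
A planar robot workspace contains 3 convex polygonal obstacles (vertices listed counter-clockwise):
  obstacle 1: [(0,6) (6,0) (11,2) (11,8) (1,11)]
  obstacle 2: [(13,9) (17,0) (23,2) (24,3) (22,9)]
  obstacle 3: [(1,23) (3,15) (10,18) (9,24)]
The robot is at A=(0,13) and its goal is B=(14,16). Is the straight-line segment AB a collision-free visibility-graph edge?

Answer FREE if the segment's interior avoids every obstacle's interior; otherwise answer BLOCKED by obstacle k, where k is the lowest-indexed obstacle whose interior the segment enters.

FREE

Obstacle 1 [(0,6) (6,0) (11,2) (11,8) (1,11)]:
  edge (0,6)–(6,0): clear
  edge (6,0)–(11,2): clear
  edge (11,2)–(11,8): clear
  edge (11,8)–(1,11): clear
  edge (1,11)–(0,6): clear
  midpoint (7,29/2) outside
  → clear
Obstacle 2 [(13,9) (17,0) (23,2) (24,3) (22,9)]:
  edge (13,9)–(17,0): clear
  edge (17,0)–(23,2): clear
  edge (23,2)–(24,3): clear
  edge (24,3)–(22,9): clear
  edge (22,9)–(13,9): clear
  midpoint (7,29/2) outside
  → clear
Obstacle 3 [(1,23) (3,15) (10,18) (9,24)]:
  edge (1,23)–(3,15): clear
  edge (3,15)–(10,18): clear
  edge (10,18)–(9,24): clear
  edge (9,24)–(1,23): clear
  midpoint (7,29/2) outside
  → clear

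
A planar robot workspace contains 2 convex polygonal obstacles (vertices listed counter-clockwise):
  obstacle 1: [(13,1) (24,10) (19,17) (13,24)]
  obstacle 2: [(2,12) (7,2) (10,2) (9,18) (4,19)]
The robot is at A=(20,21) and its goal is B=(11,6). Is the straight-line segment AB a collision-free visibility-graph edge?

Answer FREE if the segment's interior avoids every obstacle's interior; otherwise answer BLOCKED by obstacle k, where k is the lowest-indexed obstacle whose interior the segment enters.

Obstacle 1 [(13,1) (24,10) (19,17) (13,24)]:
  edge (13,1)–(24,10): clear
  edge (24,10)–(19,17): clear
  edge (19,17)–(13,24): crosses AB
  edge (13,24)–(13,1): crosses AB
  → BLOCKED
Obstacle 2 [(2,12) (7,2) (10,2) (9,18) (4,19)]:
  edge (2,12)–(7,2): clear
  edge (7,2)–(10,2): clear
  edge (10,2)–(9,18): clear
  edge (9,18)–(4,19): clear
  edge (4,19)–(2,12): clear
  midpoint (31/2,27/2) outside
  → clear

BLOCKED by obstacle 1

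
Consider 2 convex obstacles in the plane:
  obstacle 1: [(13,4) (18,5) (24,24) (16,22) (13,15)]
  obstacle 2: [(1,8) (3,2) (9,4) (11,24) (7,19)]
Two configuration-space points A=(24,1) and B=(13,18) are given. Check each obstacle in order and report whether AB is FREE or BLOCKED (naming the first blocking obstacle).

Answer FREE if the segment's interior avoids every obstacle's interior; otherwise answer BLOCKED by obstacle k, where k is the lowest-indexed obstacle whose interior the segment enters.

Obstacle 1 [(13,4) (18,5) (24,24) (16,22) (13,15)]:
  edge (13,4)–(18,5): clear
  edge (18,5)–(24,24): crosses AB
  edge (24,24)–(16,22): clear
  edge (16,22)–(13,15): crosses AB
  edge (13,15)–(13,4): clear
  → BLOCKED
Obstacle 2 [(1,8) (3,2) (9,4) (11,24) (7,19)]:
  edge (1,8)–(3,2): clear
  edge (3,2)–(9,4): clear
  edge (9,4)–(11,24): clear
  edge (11,24)–(7,19): clear
  edge (7,19)–(1,8): clear
  midpoint (37/2,19/2) outside
  → clear

BLOCKED by obstacle 1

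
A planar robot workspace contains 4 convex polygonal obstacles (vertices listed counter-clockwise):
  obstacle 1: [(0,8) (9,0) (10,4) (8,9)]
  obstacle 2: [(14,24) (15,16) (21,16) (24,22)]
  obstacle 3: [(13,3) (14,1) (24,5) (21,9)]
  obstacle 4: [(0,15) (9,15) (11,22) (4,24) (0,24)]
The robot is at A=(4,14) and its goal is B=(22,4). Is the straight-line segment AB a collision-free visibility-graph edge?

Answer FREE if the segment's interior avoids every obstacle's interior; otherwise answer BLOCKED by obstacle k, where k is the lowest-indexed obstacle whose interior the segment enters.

Obstacle 1 [(0,8) (9,0) (10,4) (8,9)]:
  edge (0,8)–(9,0): clear
  edge (9,0)–(10,4): clear
  edge (10,4)–(8,9): clear
  edge (8,9)–(0,8): clear
  midpoint (13,9) outside
  → clear
Obstacle 2 [(14,24) (15,16) (21,16) (24,22)]:
  edge (14,24)–(15,16): clear
  edge (15,16)–(21,16): clear
  edge (21,16)–(24,22): clear
  edge (24,22)–(14,24): clear
  midpoint (13,9) outside
  → clear
Obstacle 3 [(13,3) (14,1) (24,5) (21,9)]:
  edge (13,3)–(14,1): clear
  edge (14,1)–(24,5): crosses AB
  edge (24,5)–(21,9): clear
  edge (21,9)–(13,3): crosses AB
  → BLOCKED
Obstacle 4 [(0,15) (9,15) (11,22) (4,24) (0,24)]:
  edge (0,15)–(9,15): clear
  edge (9,15)–(11,22): clear
  edge (11,22)–(4,24): clear
  edge (4,24)–(0,24): clear
  edge (0,24)–(0,15): clear
  midpoint (13,9) outside
  → clear

BLOCKED by obstacle 3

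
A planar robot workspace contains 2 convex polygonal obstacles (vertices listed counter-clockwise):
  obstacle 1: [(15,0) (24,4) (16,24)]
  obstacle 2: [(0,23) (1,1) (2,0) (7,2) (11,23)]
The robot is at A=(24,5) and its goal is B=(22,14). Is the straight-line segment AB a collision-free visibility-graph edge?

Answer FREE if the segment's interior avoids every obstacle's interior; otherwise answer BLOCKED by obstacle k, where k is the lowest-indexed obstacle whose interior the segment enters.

FREE

Obstacle 1 [(15,0) (24,4) (16,24)]:
  edge (15,0)–(24,4): clear
  edge (24,4)–(16,24): clear
  edge (16,24)–(15,0): clear
  midpoint (23,19/2) outside
  → clear
Obstacle 2 [(0,23) (1,1) (2,0) (7,2) (11,23)]:
  edge (0,23)–(1,1): clear
  edge (1,1)–(2,0): clear
  edge (2,0)–(7,2): clear
  edge (7,2)–(11,23): clear
  edge (11,23)–(0,23): clear
  midpoint (23,19/2) outside
  → clear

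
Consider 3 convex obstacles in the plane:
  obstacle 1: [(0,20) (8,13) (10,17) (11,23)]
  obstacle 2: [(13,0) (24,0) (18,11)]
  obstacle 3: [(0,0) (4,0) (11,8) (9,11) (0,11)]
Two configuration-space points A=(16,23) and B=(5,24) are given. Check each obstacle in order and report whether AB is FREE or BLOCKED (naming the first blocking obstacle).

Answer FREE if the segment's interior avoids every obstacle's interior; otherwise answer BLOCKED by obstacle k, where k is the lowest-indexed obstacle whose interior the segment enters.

FREE

Obstacle 1 [(0,20) (8,13) (10,17) (11,23)]:
  edge (0,20)–(8,13): clear
  edge (8,13)–(10,17): clear
  edge (10,17)–(11,23): clear
  edge (11,23)–(0,20): clear
  midpoint (21/2,47/2) outside
  → clear
Obstacle 2 [(13,0) (24,0) (18,11)]:
  edge (13,0)–(24,0): clear
  edge (24,0)–(18,11): clear
  edge (18,11)–(13,0): clear
  midpoint (21/2,47/2) outside
  → clear
Obstacle 3 [(0,0) (4,0) (11,8) (9,11) (0,11)]:
  edge (0,0)–(4,0): clear
  edge (4,0)–(11,8): clear
  edge (11,8)–(9,11): clear
  edge (9,11)–(0,11): clear
  edge (0,11)–(0,0): clear
  midpoint (21/2,47/2) outside
  → clear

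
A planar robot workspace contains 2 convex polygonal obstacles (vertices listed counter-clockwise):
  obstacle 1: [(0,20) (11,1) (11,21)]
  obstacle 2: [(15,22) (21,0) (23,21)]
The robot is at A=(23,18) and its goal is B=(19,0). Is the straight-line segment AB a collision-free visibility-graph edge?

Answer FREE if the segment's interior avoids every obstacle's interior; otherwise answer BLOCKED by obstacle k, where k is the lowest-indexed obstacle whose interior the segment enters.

BLOCKED by obstacle 2

Obstacle 1 [(0,20) (11,1) (11,21)]:
  edge (0,20)–(11,1): clear
  edge (11,1)–(11,21): clear
  edge (11,21)–(0,20): clear
  midpoint (21,9) outside
  → clear
Obstacle 2 [(15,22) (21,0) (23,21)]:
  edge (15,22)–(21,0): crosses AB
  edge (21,0)–(23,21): crosses AB
  edge (23,21)–(15,22): clear
  → BLOCKED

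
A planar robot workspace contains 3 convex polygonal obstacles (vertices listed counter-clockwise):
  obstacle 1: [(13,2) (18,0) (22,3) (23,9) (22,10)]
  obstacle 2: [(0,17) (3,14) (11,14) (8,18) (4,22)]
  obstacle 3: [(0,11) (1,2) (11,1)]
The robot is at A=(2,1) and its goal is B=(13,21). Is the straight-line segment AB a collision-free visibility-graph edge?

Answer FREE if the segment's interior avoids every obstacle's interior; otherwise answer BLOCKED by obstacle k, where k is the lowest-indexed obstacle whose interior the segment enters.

Obstacle 1 [(13,2) (18,0) (22,3) (23,9) (22,10)]:
  edge (13,2)–(18,0): clear
  edge (18,0)–(22,3): clear
  edge (22,3)–(23,9): clear
  edge (23,9)–(22,10): clear
  edge (22,10)–(13,2): clear
  midpoint (15/2,11) outside
  → clear
Obstacle 2 [(0,17) (3,14) (11,14) (8,18) (4,22)]:
  edge (0,17)–(3,14): clear
  edge (3,14)–(11,14): crosses AB
  edge (11,14)–(8,18): crosses AB
  edge (8,18)–(4,22): clear
  edge (4,22)–(0,17): clear
  → BLOCKED
Obstacle 3 [(0,11) (1,2) (11,1)]:
  edge (0,11)–(1,2): clear
  edge (1,2)–(11,1): crosses AB
  edge (11,1)–(0,11): crosses AB
  → BLOCKED

BLOCKED by obstacle 2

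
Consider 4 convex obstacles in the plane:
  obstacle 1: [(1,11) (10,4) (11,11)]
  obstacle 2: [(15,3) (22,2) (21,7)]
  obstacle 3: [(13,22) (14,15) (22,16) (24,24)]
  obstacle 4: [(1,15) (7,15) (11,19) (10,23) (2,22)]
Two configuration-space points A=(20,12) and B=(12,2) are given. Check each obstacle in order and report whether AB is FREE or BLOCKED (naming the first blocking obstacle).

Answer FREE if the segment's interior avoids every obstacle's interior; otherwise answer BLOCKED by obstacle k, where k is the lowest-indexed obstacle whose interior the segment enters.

FREE

Obstacle 1 [(1,11) (10,4) (11,11)]:
  edge (1,11)–(10,4): clear
  edge (10,4)–(11,11): clear
  edge (11,11)–(1,11): clear
  midpoint (16,7) outside
  → clear
Obstacle 2 [(15,3) (22,2) (21,7)]:
  edge (15,3)–(22,2): clear
  edge (22,2)–(21,7): clear
  edge (21,7)–(15,3): clear
  midpoint (16,7) outside
  → clear
Obstacle 3 [(13,22) (14,15) (22,16) (24,24)]:
  edge (13,22)–(14,15): clear
  edge (14,15)–(22,16): clear
  edge (22,16)–(24,24): clear
  edge (24,24)–(13,22): clear
  midpoint (16,7) outside
  → clear
Obstacle 4 [(1,15) (7,15) (11,19) (10,23) (2,22)]:
  edge (1,15)–(7,15): clear
  edge (7,15)–(11,19): clear
  edge (11,19)–(10,23): clear
  edge (10,23)–(2,22): clear
  edge (2,22)–(1,15): clear
  midpoint (16,7) outside
  → clear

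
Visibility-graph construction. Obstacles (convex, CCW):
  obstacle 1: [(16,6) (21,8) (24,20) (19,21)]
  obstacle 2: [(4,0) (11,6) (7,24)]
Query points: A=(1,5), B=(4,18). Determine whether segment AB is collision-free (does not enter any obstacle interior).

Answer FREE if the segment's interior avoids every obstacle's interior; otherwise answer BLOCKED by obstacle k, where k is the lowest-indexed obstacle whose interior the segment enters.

FREE

Obstacle 1 [(16,6) (21,8) (24,20) (19,21)]:
  edge (16,6)–(21,8): clear
  edge (21,8)–(24,20): clear
  edge (24,20)–(19,21): clear
  edge (19,21)–(16,6): clear
  midpoint (5/2,23/2) outside
  → clear
Obstacle 2 [(4,0) (11,6) (7,24)]:
  edge (4,0)–(11,6): clear
  edge (11,6)–(7,24): clear
  edge (7,24)–(4,0): clear
  midpoint (5/2,23/2) outside
  → clear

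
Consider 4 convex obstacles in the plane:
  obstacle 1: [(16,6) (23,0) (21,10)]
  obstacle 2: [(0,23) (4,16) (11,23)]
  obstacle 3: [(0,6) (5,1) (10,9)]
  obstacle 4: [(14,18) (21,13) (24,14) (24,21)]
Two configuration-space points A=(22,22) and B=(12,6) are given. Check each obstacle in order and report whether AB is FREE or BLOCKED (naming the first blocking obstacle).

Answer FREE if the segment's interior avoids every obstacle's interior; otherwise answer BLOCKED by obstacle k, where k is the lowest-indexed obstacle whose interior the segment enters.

BLOCKED by obstacle 4

Obstacle 1 [(16,6) (23,0) (21,10)]:
  edge (16,6)–(23,0): clear
  edge (23,0)–(21,10): clear
  edge (21,10)–(16,6): clear
  midpoint (17,14) outside
  → clear
Obstacle 2 [(0,23) (4,16) (11,23)]:
  edge (0,23)–(4,16): clear
  edge (4,16)–(11,23): clear
  edge (11,23)–(0,23): clear
  midpoint (17,14) outside
  → clear
Obstacle 3 [(0,6) (5,1) (10,9)]:
  edge (0,6)–(5,1): clear
  edge (5,1)–(10,9): clear
  edge (10,9)–(0,6): clear
  midpoint (17,14) outside
  → clear
Obstacle 4 [(14,18) (21,13) (24,14) (24,21)]:
  edge (14,18)–(21,13): crosses AB
  edge (21,13)–(24,14): clear
  edge (24,14)–(24,21): clear
  edge (24,21)–(14,18): crosses AB
  → BLOCKED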